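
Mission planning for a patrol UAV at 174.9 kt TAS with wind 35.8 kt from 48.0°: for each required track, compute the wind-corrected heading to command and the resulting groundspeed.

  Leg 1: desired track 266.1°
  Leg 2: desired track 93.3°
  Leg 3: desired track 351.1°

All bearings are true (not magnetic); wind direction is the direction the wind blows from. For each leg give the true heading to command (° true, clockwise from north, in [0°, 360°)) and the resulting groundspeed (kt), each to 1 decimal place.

Leg 1: heading=273.4°, groundspeed=201.7 kt
Leg 2: heading=84.9°, groundspeed=147.9 kt
Leg 3: heading=1.0°, groundspeed=152.8 kt

Leg 1: desired track 266.1°; wind correction +7.3° → command heading 273.4°, groundspeed 201.7 kt
Leg 2: desired track 93.3°; wind correction -8.4° → command heading 84.9°, groundspeed 147.9 kt
Leg 3: desired track 351.1°; wind correction +9.9° → command heading 1.0°, groundspeed 152.8 kt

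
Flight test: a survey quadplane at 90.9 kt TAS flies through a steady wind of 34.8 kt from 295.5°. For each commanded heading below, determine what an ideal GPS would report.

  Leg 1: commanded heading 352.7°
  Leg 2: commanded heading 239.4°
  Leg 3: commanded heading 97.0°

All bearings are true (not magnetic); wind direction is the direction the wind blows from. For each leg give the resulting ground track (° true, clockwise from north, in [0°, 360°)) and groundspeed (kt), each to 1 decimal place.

Leg 1: track=14.8°, groundspeed=77.8 kt
Leg 2: track=217.4°, groundspeed=77.1 kt
Leg 3: track=102.1°, groundspeed=124.4 kt

Leg 1: heading 352.7°; drift +22.1° → track 14.8°, groundspeed 77.8 kt
Leg 2: heading 239.4°; drift -22.0° → track 217.4°, groundspeed 77.1 kt
Leg 3: heading 97.0°; drift +5.1° → track 102.1°, groundspeed 124.4 kt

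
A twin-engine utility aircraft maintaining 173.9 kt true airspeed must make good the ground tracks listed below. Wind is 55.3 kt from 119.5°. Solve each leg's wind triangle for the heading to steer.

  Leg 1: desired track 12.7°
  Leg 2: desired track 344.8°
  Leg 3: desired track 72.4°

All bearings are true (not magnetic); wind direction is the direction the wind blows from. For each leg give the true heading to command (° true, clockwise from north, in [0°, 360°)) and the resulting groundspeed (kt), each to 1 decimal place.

Leg 1: desired track 12.7°; wind correction +17.7° → command heading 30.4°, groundspeed 181.6 kt
Leg 2: desired track 344.8°; wind correction +13.1° → command heading 357.9°, groundspeed 208.3 kt
Leg 3: desired track 72.4°; wind correction +13.5° → command heading 85.9°, groundspeed 131.5 kt

Leg 1: heading=30.4°, groundspeed=181.6 kt
Leg 2: heading=357.9°, groundspeed=208.3 kt
Leg 3: heading=85.9°, groundspeed=131.5 kt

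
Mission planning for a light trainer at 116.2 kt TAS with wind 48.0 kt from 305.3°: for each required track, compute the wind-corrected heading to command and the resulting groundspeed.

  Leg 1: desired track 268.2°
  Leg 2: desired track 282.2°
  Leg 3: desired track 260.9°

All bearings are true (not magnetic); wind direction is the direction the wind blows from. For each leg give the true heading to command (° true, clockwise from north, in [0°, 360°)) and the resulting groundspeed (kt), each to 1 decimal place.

Leg 1: desired track 268.2°; wind correction +14.4° → command heading 282.6°, groundspeed 74.3 kt
Leg 2: desired track 282.2°; wind correction +9.3° → command heading 291.5°, groundspeed 70.5 kt
Leg 3: desired track 260.9°; wind correction +16.8° → command heading 277.7°, groundspeed 76.9 kt

Leg 1: heading=282.6°, groundspeed=74.3 kt
Leg 2: heading=291.5°, groundspeed=70.5 kt
Leg 3: heading=277.7°, groundspeed=76.9 kt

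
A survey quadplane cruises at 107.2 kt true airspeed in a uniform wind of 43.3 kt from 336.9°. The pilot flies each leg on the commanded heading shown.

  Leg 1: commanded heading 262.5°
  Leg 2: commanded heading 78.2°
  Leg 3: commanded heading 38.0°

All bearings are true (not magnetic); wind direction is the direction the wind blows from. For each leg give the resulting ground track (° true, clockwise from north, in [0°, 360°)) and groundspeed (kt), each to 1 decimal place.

Leg 1: heading 262.5°; drift -23.6° → track 238.9°, groundspeed 104.3 kt
Leg 2: heading 78.2°; drift +20.2° → track 98.4°, groundspeed 123.2 kt
Leg 3: heading 38.0°; drift +23.7° → track 61.7°, groundspeed 94.2 kt

Leg 1: track=238.9°, groundspeed=104.3 kt
Leg 2: track=98.4°, groundspeed=123.2 kt
Leg 3: track=61.7°, groundspeed=94.2 kt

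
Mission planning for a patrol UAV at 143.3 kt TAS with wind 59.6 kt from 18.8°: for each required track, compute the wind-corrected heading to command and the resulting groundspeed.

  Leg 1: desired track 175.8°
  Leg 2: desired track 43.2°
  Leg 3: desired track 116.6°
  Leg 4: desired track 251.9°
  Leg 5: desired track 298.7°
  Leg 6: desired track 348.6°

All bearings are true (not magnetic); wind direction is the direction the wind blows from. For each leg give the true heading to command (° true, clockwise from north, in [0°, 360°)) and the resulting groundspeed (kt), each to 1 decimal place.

Leg 1: heading=166.4°, groundspeed=196.3 kt
Leg 2: heading=33.3°, groundspeed=86.9 kt
Leg 3: heading=92.3°, groundspeed=138.7 kt
Leg 4: heading=271.3°, groundspeed=170.9 kt
Leg 5: heading=322.9°, groundspeed=120.5 kt
Leg 6: heading=0.7°, groundspeed=88.6 kt

Leg 1: desired track 175.8°; wind correction -9.4° → command heading 166.4°, groundspeed 196.3 kt
Leg 2: desired track 43.2°; wind correction -9.9° → command heading 33.3°, groundspeed 86.9 kt
Leg 3: desired track 116.6°; wind correction -24.3° → command heading 92.3°, groundspeed 138.7 kt
Leg 4: desired track 251.9°; wind correction +19.4° → command heading 271.3°, groundspeed 170.9 kt
Leg 5: desired track 298.7°; wind correction +24.2° → command heading 322.9°, groundspeed 120.5 kt
Leg 6: desired track 348.6°; wind correction +12.1° → command heading 0.7°, groundspeed 88.6 kt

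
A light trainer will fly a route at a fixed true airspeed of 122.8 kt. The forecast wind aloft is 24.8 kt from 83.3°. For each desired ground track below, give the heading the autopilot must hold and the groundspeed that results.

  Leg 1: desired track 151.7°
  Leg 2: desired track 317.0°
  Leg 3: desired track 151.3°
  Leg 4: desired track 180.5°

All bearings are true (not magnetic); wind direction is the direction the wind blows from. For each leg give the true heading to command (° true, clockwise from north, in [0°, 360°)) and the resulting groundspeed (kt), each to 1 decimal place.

Leg 1: heading=140.9°, groundspeed=111.5 kt
Leg 2: heading=326.4°, groundspeed=135.8 kt
Leg 3: heading=140.5°, groundspeed=111.3 kt
Leg 4: heading=168.9°, groundspeed=123.4 kt

Leg 1: desired track 151.7°; wind correction -10.8° → command heading 140.9°, groundspeed 111.5 kt
Leg 2: desired track 317.0°; wind correction +9.4° → command heading 326.4°, groundspeed 135.8 kt
Leg 3: desired track 151.3°; wind correction -10.8° → command heading 140.5°, groundspeed 111.3 kt
Leg 4: desired track 180.5°; wind correction -11.6° → command heading 168.9°, groundspeed 123.4 kt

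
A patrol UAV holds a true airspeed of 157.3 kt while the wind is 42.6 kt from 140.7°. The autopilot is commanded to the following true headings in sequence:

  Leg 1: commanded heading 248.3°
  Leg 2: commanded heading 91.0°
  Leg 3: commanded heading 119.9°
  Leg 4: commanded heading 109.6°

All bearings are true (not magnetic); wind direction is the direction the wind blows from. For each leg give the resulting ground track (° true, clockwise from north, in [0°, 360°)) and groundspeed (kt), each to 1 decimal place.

Leg 1: heading 248.3°; drift +13.4° → track 261.7°, groundspeed 175.0 kt
Leg 2: heading 91.0°; drift -14.1° → track 76.9°, groundspeed 133.8 kt
Leg 3: heading 119.9°; drift -7.3° → track 112.6°, groundspeed 118.4 kt
Leg 4: heading 109.6°; drift -10.3° → track 99.3°, groundspeed 122.8 kt

Leg 1: track=261.7°, groundspeed=175.0 kt
Leg 2: track=76.9°, groundspeed=133.8 kt
Leg 3: track=112.6°, groundspeed=118.4 kt
Leg 4: track=99.3°, groundspeed=122.8 kt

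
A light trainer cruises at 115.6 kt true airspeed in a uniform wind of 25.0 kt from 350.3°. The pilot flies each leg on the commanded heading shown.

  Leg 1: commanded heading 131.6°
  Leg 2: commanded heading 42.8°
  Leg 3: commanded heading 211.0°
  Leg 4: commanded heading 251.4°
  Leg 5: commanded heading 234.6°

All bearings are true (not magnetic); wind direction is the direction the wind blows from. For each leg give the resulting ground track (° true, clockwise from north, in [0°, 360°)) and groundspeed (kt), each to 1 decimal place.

Leg 1: track=138.2°, groundspeed=136.0 kt
Leg 2: track=54.0°, groundspeed=102.3 kt
Leg 3: track=204.1°, groundspeed=135.5 kt
Leg 4: track=239.7°, groundspeed=122.0 kt
Leg 5: track=224.5°, groundspeed=128.4 kt

Leg 1: heading 131.6°; drift +6.6° → track 138.2°, groundspeed 136.0 kt
Leg 2: heading 42.8°; drift +11.2° → track 54.0°, groundspeed 102.3 kt
Leg 3: heading 211.0°; drift -6.9° → track 204.1°, groundspeed 135.5 kt
Leg 4: heading 251.4°; drift -11.7° → track 239.7°, groundspeed 122.0 kt
Leg 5: heading 234.6°; drift -10.1° → track 224.5°, groundspeed 128.4 kt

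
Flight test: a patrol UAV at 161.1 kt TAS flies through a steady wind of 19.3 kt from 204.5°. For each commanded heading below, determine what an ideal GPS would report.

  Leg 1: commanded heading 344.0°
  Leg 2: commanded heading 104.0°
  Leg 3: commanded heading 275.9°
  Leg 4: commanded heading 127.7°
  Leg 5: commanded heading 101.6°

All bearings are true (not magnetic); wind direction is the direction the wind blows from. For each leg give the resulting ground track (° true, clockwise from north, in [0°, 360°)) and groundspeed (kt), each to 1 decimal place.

Leg 1: heading 344.0°; drift +4.1° → track 348.1°, groundspeed 176.2 kt
Leg 2: heading 104.0°; drift -6.6° → track 97.4°, groundspeed 165.7 kt
Leg 3: heading 275.9°; drift +6.7° → track 282.6°, groundspeed 156.0 kt
Leg 4: heading 127.7°; drift -6.8° → track 120.9°, groundspeed 157.8 kt
Leg 5: heading 101.6°; drift -6.5° → track 95.1°, groundspeed 166.5 kt

Leg 1: track=348.1°, groundspeed=176.2 kt
Leg 2: track=97.4°, groundspeed=165.7 kt
Leg 3: track=282.6°, groundspeed=156.0 kt
Leg 4: track=120.9°, groundspeed=157.8 kt
Leg 5: track=95.1°, groundspeed=166.5 kt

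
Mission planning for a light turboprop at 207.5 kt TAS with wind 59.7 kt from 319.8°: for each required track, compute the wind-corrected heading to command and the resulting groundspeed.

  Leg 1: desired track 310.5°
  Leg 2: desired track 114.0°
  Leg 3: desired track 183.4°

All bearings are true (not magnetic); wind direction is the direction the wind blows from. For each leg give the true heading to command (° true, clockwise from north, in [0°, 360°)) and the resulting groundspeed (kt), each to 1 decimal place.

Leg 1: heading=313.2°, groundspeed=148.4 kt
Leg 2: heading=106.8°, groundspeed=259.6 kt
Leg 3: heading=194.8°, groundspeed=246.6 kt

Leg 1: desired track 310.5°; wind correction +2.7° → command heading 313.2°, groundspeed 148.4 kt
Leg 2: desired track 114.0°; wind correction -7.2° → command heading 106.8°, groundspeed 259.6 kt
Leg 3: desired track 183.4°; wind correction +11.4° → command heading 194.8°, groundspeed 246.6 kt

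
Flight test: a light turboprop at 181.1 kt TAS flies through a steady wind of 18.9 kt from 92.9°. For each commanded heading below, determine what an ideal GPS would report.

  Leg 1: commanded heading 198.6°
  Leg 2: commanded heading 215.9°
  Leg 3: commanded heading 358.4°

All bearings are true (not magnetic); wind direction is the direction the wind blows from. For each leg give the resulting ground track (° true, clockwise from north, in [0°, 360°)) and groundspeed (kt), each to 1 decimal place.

Leg 1: track=204.2°, groundspeed=187.1 kt
Leg 2: track=220.6°, groundspeed=192.0 kt
Leg 3: track=352.5°, groundspeed=183.6 kt

Leg 1: heading 198.6°; drift +5.6° → track 204.2°, groundspeed 187.1 kt
Leg 2: heading 215.9°; drift +4.7° → track 220.6°, groundspeed 192.0 kt
Leg 3: heading 358.4°; drift -5.9° → track 352.5°, groundspeed 183.6 kt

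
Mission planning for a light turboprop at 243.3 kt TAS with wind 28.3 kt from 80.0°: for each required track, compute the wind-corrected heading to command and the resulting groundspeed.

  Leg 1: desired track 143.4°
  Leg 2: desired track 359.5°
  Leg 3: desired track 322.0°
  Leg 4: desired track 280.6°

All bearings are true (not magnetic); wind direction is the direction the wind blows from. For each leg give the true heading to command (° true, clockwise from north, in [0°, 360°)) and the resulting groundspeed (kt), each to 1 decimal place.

Leg 1: desired track 143.4°; wind correction -6.0° → command heading 137.4°, groundspeed 229.3 kt
Leg 2: desired track 359.5°; wind correction +6.6° → command heading 6.1°, groundspeed 237.0 kt
Leg 3: desired track 322.0°; wind correction +5.9° → command heading 327.9°, groundspeed 255.3 kt
Leg 4: desired track 280.6°; wind correction +2.3° → command heading 282.9°, groundspeed 269.6 kt

Leg 1: heading=137.4°, groundspeed=229.3 kt
Leg 2: heading=6.1°, groundspeed=237.0 kt
Leg 3: heading=327.9°, groundspeed=255.3 kt
Leg 4: heading=282.9°, groundspeed=269.6 kt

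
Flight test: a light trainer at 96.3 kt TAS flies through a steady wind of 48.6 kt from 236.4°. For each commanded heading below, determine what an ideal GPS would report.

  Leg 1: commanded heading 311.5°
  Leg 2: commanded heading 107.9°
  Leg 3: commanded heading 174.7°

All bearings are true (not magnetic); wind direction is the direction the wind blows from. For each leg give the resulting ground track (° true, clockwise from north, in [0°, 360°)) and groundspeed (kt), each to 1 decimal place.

Leg 1: heading 311.5°; drift +29.3° → track 340.8°, groundspeed 96.1 kt
Leg 2: heading 107.9°; drift -16.7° → track 91.2°, groundspeed 132.1 kt
Leg 3: heading 174.7°; drift -30.3° → track 144.4°, groundspeed 84.8 kt

Leg 1: track=340.8°, groundspeed=96.1 kt
Leg 2: track=91.2°, groundspeed=132.1 kt
Leg 3: track=144.4°, groundspeed=84.8 kt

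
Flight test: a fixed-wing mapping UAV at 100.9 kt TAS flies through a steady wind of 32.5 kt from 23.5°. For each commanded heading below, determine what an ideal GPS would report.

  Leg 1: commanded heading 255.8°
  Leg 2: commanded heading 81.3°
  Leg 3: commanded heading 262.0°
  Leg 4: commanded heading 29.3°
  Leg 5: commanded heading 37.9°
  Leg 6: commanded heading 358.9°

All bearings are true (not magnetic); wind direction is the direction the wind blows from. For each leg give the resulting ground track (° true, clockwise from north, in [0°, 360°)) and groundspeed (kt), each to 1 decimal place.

Leg 1: track=243.8°, groundspeed=123.5 kt
Leg 2: track=99.5°, groundspeed=88.0 kt
Leg 3: track=248.8°, groundspeed=121.1 kt
Leg 4: track=32.0°, groundspeed=68.6 kt
Leg 5: track=44.5°, groundspeed=69.9 kt
Leg 6: track=348.2°, groundspeed=72.6 kt

Leg 1: heading 255.8°; drift -12.0° → track 243.8°, groundspeed 123.5 kt
Leg 2: heading 81.3°; drift +18.2° → track 99.5°, groundspeed 88.0 kt
Leg 3: heading 262.0°; drift -13.2° → track 248.8°, groundspeed 121.1 kt
Leg 4: heading 29.3°; drift +2.7° → track 32.0°, groundspeed 68.6 kt
Leg 5: heading 37.9°; drift +6.6° → track 44.5°, groundspeed 69.9 kt
Leg 6: heading 358.9°; drift -10.7° → track 348.2°, groundspeed 72.6 kt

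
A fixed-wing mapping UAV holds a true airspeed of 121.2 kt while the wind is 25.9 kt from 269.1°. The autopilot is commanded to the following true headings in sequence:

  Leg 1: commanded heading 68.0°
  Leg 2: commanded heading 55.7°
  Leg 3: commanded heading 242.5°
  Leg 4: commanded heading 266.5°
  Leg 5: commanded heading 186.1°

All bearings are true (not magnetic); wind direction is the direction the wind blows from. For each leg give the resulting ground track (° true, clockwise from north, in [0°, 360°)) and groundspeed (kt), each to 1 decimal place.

Leg 1: track=71.7°, groundspeed=145.7 kt
Leg 2: track=61.4°, groundspeed=143.5 kt
Leg 3: track=235.8°, groundspeed=98.7 kt
Leg 4: track=265.8°, groundspeed=95.3 kt
Leg 5: track=173.8°, groundspeed=120.8 kt

Leg 1: heading 68.0°; drift +3.7° → track 71.7°, groundspeed 145.7 kt
Leg 2: heading 55.7°; drift +5.7° → track 61.4°, groundspeed 143.5 kt
Leg 3: heading 242.5°; drift -6.7° → track 235.8°, groundspeed 98.7 kt
Leg 4: heading 266.5°; drift -0.7° → track 265.8°, groundspeed 95.3 kt
Leg 5: heading 186.1°; drift -12.3° → track 173.8°, groundspeed 120.8 kt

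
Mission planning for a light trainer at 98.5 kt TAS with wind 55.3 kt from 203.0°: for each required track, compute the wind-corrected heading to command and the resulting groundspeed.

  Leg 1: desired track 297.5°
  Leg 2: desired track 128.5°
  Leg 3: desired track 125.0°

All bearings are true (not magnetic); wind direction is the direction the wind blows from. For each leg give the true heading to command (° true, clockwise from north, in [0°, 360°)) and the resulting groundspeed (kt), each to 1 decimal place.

Leg 1: desired track 297.5°; wind correction -34.0° → command heading 263.5°, groundspeed 86.0 kt
Leg 2: desired track 128.5°; wind correction +32.8° → command heading 161.3°, groundspeed 68.1 kt
Leg 3: desired track 125.0°; wind correction +33.3° → command heading 158.3°, groundspeed 70.8 kt

Leg 1: heading=263.5°, groundspeed=86.0 kt
Leg 2: heading=161.3°, groundspeed=68.1 kt
Leg 3: heading=158.3°, groundspeed=70.8 kt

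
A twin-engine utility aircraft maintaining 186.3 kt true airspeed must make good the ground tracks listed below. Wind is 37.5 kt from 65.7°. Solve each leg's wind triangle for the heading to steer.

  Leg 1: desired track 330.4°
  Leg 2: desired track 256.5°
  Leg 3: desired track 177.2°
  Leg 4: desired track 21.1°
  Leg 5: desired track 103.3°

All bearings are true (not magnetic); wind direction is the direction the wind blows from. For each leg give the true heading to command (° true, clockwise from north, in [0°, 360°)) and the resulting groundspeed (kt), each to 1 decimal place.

Leg 1: heading=342.0°, groundspeed=186.0 kt
Leg 2: heading=258.7°, groundspeed=223.0 kt
Leg 3: heading=166.4°, groundspeed=196.7 kt
Leg 4: heading=29.2°, groundspeed=157.7 kt
Leg 5: heading=96.2°, groundspeed=155.2 kt

Leg 1: desired track 330.4°; wind correction +11.6° → command heading 342.0°, groundspeed 186.0 kt
Leg 2: desired track 256.5°; wind correction +2.2° → command heading 258.7°, groundspeed 223.0 kt
Leg 3: desired track 177.2°; wind correction -10.8° → command heading 166.4°, groundspeed 196.7 kt
Leg 4: desired track 21.1°; wind correction +8.1° → command heading 29.2°, groundspeed 157.7 kt
Leg 5: desired track 103.3°; wind correction -7.1° → command heading 96.2°, groundspeed 155.2 kt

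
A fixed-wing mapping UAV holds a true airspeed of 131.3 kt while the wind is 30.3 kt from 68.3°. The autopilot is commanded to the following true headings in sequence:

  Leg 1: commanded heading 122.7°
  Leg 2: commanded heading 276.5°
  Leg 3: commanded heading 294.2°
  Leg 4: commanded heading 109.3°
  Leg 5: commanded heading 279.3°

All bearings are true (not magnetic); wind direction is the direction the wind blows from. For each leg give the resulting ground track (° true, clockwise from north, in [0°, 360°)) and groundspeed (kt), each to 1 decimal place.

Leg 1: heading 122.7°; drift +12.2° → track 134.9°, groundspeed 116.3 kt
Leg 2: heading 276.5°; drift -5.2° → track 271.3°, groundspeed 158.7 kt
Leg 3: heading 294.2°; drift -8.1° → track 286.1°, groundspeed 153.9 kt
Leg 4: heading 109.3°; drift +10.4° → track 119.7°, groundspeed 110.2 kt
Leg 5: heading 279.3°; drift -5.7° → track 273.6°, groundspeed 158.0 kt

Leg 1: track=134.9°, groundspeed=116.3 kt
Leg 2: track=271.3°, groundspeed=158.7 kt
Leg 3: track=286.1°, groundspeed=153.9 kt
Leg 4: track=119.7°, groundspeed=110.2 kt
Leg 5: track=273.6°, groundspeed=158.0 kt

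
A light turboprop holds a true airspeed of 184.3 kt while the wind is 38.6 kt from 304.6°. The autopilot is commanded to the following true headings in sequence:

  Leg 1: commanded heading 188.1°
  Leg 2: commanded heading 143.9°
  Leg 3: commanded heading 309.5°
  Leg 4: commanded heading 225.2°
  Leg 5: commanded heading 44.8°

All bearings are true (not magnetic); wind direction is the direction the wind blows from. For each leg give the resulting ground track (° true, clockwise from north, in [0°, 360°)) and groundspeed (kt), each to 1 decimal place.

Leg 1: track=178.4°, groundspeed=204.5 kt
Leg 2: track=140.6°, groundspeed=221.1 kt
Leg 3: track=310.8°, groundspeed=145.9 kt
Leg 4: track=213.1°, groundspeed=181.2 kt
Leg 5: track=56.0°, groundspeed=194.9 kt

Leg 1: heading 188.1°; drift -9.7° → track 178.4°, groundspeed 204.5 kt
Leg 2: heading 143.9°; drift -3.3° → track 140.6°, groundspeed 221.1 kt
Leg 3: heading 309.5°; drift +1.3° → track 310.8°, groundspeed 145.9 kt
Leg 4: heading 225.2°; drift -12.1° → track 213.1°, groundspeed 181.2 kt
Leg 5: heading 44.8°; drift +11.2° → track 56.0°, groundspeed 194.9 kt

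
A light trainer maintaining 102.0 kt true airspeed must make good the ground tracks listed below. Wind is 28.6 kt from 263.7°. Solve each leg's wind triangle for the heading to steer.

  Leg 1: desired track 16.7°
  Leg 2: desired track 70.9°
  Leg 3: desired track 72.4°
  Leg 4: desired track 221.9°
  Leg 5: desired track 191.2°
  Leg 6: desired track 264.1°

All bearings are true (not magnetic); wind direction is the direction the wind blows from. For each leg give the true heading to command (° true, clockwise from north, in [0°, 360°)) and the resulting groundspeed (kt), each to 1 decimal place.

Leg 1: desired track 16.7°; wind correction -15.0° → command heading 1.7°, groundspeed 109.7 kt
Leg 2: desired track 70.9°; wind correction -3.6° → command heading 67.3°, groundspeed 129.7 kt
Leg 3: desired track 72.4°; wind correction -3.1° → command heading 69.3°, groundspeed 129.9 kt
Leg 4: desired track 221.9°; wind correction +10.8° → command heading 232.7°, groundspeed 78.9 kt
Leg 5: desired track 191.2°; wind correction +15.5° → command heading 206.7°, groundspeed 89.7 kt
Leg 6: desired track 264.1°; wind correction -0.1° → command heading 264.0°, groundspeed 73.4 kt

Leg 1: heading=1.7°, groundspeed=109.7 kt
Leg 2: heading=67.3°, groundspeed=129.7 kt
Leg 3: heading=69.3°, groundspeed=129.9 kt
Leg 4: heading=232.7°, groundspeed=78.9 kt
Leg 5: heading=206.7°, groundspeed=89.7 kt
Leg 6: heading=264.0°, groundspeed=73.4 kt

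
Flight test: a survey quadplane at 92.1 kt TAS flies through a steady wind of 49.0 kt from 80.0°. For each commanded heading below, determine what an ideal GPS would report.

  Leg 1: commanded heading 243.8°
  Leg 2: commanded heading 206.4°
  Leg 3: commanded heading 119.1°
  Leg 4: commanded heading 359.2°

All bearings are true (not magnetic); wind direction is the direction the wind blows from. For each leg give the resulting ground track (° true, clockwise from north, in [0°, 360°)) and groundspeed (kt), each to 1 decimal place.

Leg 1: track=249.4°, groundspeed=139.8 kt
Leg 2: track=224.4°, groundspeed=127.4 kt
Leg 3: track=148.8°, groundspeed=62.3 kt
Leg 4: track=329.3°, groundspeed=97.2 kt

Leg 1: heading 243.8°; drift +5.6° → track 249.4°, groundspeed 139.8 kt
Leg 2: heading 206.4°; drift +18.0° → track 224.4°, groundspeed 127.4 kt
Leg 3: heading 119.1°; drift +29.7° → track 148.8°, groundspeed 62.3 kt
Leg 4: heading 359.2°; drift -29.9° → track 329.3°, groundspeed 97.2 kt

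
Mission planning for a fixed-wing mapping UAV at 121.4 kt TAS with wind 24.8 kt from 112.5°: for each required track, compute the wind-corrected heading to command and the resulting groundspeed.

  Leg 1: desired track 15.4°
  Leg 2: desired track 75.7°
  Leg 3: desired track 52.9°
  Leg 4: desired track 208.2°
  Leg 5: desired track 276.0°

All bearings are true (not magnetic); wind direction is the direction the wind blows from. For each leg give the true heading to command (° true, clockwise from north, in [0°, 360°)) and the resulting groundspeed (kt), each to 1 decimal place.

Leg 1: desired track 15.4°; wind correction +11.7° → command heading 27.1°, groundspeed 121.9 kt
Leg 2: desired track 75.7°; wind correction +7.0° → command heading 82.7°, groundspeed 100.6 kt
Leg 3: desired track 52.9°; wind correction +10.1° → command heading 63.0°, groundspeed 107.0 kt
Leg 4: desired track 208.2°; wind correction -11.7° → command heading 196.5°, groundspeed 121.3 kt
Leg 5: desired track 276.0°; wind correction -3.3° → command heading 272.7°, groundspeed 145.0 kt

Leg 1: heading=27.1°, groundspeed=121.9 kt
Leg 2: heading=82.7°, groundspeed=100.6 kt
Leg 3: heading=63.0°, groundspeed=107.0 kt
Leg 4: heading=196.5°, groundspeed=121.3 kt
Leg 5: heading=272.7°, groundspeed=145.0 kt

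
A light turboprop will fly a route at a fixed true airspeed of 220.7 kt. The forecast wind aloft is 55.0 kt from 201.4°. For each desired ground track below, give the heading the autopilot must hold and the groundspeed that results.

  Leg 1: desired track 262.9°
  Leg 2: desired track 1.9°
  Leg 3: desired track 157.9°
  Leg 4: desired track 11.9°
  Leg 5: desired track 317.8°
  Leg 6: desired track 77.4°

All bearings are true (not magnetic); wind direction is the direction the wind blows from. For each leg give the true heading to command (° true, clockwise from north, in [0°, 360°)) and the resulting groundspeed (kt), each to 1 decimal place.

Leg 1: desired track 262.9°; wind correction -12.7° → command heading 250.2°, groundspeed 189.1 kt
Leg 2: desired track 1.9°; wind correction -4.8° → command heading 357.1°, groundspeed 271.8 kt
Leg 3: desired track 157.9°; wind correction +9.9° → command heading 167.8°, groundspeed 177.5 kt
Leg 4: desired track 11.9°; wind correction -2.4° → command heading 9.5°, groundspeed 274.8 kt
Leg 5: desired track 317.8°; wind correction -12.9° → command heading 304.9°, groundspeed 239.6 kt
Leg 6: desired track 77.4°; wind correction +11.9° → command heading 89.3°, groundspeed 246.7 kt

Leg 1: heading=250.2°, groundspeed=189.1 kt
Leg 2: heading=357.1°, groundspeed=271.8 kt
Leg 3: heading=167.8°, groundspeed=177.5 kt
Leg 4: heading=9.5°, groundspeed=274.8 kt
Leg 5: heading=304.9°, groundspeed=239.6 kt
Leg 6: heading=89.3°, groundspeed=246.7 kt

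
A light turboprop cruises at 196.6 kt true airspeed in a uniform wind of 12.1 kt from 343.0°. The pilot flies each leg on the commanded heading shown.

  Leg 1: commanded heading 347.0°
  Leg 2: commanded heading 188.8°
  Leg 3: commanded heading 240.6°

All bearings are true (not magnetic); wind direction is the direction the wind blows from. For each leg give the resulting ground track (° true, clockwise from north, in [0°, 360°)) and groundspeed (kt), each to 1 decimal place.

Leg 1: track=347.3°, groundspeed=184.5 kt
Leg 2: track=187.3°, groundspeed=207.6 kt
Leg 3: track=237.2°, groundspeed=199.5 kt

Leg 1: heading 347.0°; drift +0.3° → track 347.3°, groundspeed 184.5 kt
Leg 2: heading 188.8°; drift -1.5° → track 187.3°, groundspeed 207.6 kt
Leg 3: heading 240.6°; drift -3.4° → track 237.2°, groundspeed 199.5 kt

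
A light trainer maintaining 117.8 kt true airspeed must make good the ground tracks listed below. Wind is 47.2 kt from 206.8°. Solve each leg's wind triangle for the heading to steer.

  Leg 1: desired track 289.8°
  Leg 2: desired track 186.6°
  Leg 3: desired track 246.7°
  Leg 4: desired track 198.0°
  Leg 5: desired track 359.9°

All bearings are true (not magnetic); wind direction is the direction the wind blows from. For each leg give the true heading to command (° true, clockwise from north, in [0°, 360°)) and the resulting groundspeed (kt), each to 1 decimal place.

Leg 1: heading=266.4°, groundspeed=102.3 kt
Leg 2: heading=194.6°, groundspeed=72.4 kt
Leg 3: heading=231.8°, groundspeed=77.6 kt
Leg 4: heading=201.5°, groundspeed=70.9 kt
Leg 5: heading=349.5°, groundspeed=157.9 kt

Leg 1: desired track 289.8°; wind correction -23.4° → command heading 266.4°, groundspeed 102.3 kt
Leg 2: desired track 186.6°; wind correction +8.0° → command heading 194.6°, groundspeed 72.4 kt
Leg 3: desired track 246.7°; wind correction -14.9° → command heading 231.8°, groundspeed 77.6 kt
Leg 4: desired track 198.0°; wind correction +3.5° → command heading 201.5°, groundspeed 70.9 kt
Leg 5: desired track 359.9°; wind correction -10.4° → command heading 349.5°, groundspeed 157.9 kt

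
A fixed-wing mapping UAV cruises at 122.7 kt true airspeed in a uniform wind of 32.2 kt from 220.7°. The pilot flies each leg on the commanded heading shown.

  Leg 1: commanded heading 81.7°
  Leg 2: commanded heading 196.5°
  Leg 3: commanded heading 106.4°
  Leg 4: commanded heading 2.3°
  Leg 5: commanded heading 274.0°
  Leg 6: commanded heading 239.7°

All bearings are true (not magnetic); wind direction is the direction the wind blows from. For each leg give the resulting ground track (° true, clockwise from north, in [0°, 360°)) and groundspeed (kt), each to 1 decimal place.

Leg 1: track=73.5°, groundspeed=148.5 kt
Leg 2: track=188.5°, groundspeed=94.3 kt
Leg 3: track=94.2°, groundspeed=139.1 kt
Leg 4: track=10.0°, groundspeed=149.3 kt
Leg 5: track=288.0°, groundspeed=106.6 kt
Leg 6: track=246.2°, groundspeed=92.8 kt

Leg 1: heading 81.7°; drift -8.2° → track 73.5°, groundspeed 148.5 kt
Leg 2: heading 196.5°; drift -8.0° → track 188.5°, groundspeed 94.3 kt
Leg 3: heading 106.4°; drift -12.2° → track 94.2°, groundspeed 139.1 kt
Leg 4: heading 2.3°; drift +7.7° → track 10.0°, groundspeed 149.3 kt
Leg 5: heading 274.0°; drift +14.0° → track 288.0°, groundspeed 106.6 kt
Leg 6: heading 239.7°; drift +6.5° → track 246.2°, groundspeed 92.8 kt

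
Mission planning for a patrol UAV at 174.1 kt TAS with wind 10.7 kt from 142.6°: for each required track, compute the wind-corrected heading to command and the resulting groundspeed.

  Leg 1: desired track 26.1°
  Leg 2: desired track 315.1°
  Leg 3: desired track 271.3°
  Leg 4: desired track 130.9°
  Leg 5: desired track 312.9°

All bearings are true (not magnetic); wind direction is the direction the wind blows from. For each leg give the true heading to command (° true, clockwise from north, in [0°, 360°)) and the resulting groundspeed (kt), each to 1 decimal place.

Leg 1: heading=29.3°, groundspeed=178.6 kt
Leg 2: heading=314.6°, groundspeed=184.7 kt
Leg 3: heading=268.6°, groundspeed=180.6 kt
Leg 4: heading=131.6°, groundspeed=163.6 kt
Leg 5: heading=312.3°, groundspeed=184.6 kt

Leg 1: desired track 26.1°; wind correction +3.2° → command heading 29.3°, groundspeed 178.6 kt
Leg 2: desired track 315.1°; wind correction -0.5° → command heading 314.6°, groundspeed 184.7 kt
Leg 3: desired track 271.3°; wind correction -2.7° → command heading 268.6°, groundspeed 180.6 kt
Leg 4: desired track 130.9°; wind correction +0.7° → command heading 131.6°, groundspeed 163.6 kt
Leg 5: desired track 312.9°; wind correction -0.6° → command heading 312.3°, groundspeed 184.6 kt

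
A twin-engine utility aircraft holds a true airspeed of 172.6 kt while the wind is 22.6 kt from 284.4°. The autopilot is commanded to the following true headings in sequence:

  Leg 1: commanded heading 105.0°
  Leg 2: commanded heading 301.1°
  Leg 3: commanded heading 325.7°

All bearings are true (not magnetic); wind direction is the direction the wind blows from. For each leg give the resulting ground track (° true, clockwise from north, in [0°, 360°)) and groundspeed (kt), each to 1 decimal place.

Leg 1: heading 105.0°; drift -0.1° → track 104.9°, groundspeed 195.2 kt
Leg 2: heading 301.1°; drift +2.5° → track 303.6°, groundspeed 151.1 kt
Leg 3: heading 325.7°; drift +5.5° → track 331.2°, groundspeed 156.3 kt

Leg 1: track=104.9°, groundspeed=195.2 kt
Leg 2: track=303.6°, groundspeed=151.1 kt
Leg 3: track=331.2°, groundspeed=156.3 kt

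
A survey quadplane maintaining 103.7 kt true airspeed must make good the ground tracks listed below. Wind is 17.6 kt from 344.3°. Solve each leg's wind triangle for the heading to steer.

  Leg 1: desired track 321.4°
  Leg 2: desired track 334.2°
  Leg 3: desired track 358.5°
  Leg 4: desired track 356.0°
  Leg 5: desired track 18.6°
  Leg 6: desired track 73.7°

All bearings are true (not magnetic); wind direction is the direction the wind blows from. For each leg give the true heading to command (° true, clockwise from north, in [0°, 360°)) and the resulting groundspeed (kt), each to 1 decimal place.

Leg 1: desired track 321.4°; wind correction +3.8° → command heading 325.2°, groundspeed 87.3 kt
Leg 2: desired track 334.2°; wind correction +1.7° → command heading 335.9°, groundspeed 86.3 kt
Leg 3: desired track 358.5°; wind correction -2.4° → command heading 356.1°, groundspeed 86.5 kt
Leg 4: desired track 356.0°; wind correction -2.0° → command heading 354.0°, groundspeed 86.4 kt
Leg 5: desired track 18.6°; wind correction -5.5° → command heading 13.1°, groundspeed 88.7 kt
Leg 6: desired track 73.7°; wind correction -9.8° → command heading 63.9°, groundspeed 102.0 kt

Leg 1: heading=325.2°, groundspeed=87.3 kt
Leg 2: heading=335.9°, groundspeed=86.3 kt
Leg 3: heading=356.1°, groundspeed=86.5 kt
Leg 4: heading=354.0°, groundspeed=86.4 kt
Leg 5: heading=13.1°, groundspeed=88.7 kt
Leg 6: heading=63.9°, groundspeed=102.0 kt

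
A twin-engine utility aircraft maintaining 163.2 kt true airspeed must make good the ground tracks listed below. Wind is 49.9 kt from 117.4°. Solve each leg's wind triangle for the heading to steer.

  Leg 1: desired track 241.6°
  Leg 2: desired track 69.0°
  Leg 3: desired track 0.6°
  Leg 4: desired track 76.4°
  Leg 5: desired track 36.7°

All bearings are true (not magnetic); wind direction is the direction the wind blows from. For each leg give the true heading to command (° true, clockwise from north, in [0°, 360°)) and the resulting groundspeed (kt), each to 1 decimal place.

Leg 1: heading=227.0°, groundspeed=185.9 kt
Leg 2: heading=82.2°, groundspeed=125.7 kt
Leg 3: heading=16.4°, groundspeed=179.5 kt
Leg 4: heading=88.0°, groundspeed=122.2 kt
Leg 5: heading=54.3°, groundspeed=147.5 kt

Leg 1: desired track 241.6°; wind correction -14.6° → command heading 227.0°, groundspeed 185.9 kt
Leg 2: desired track 69.0°; wind correction +13.2° → command heading 82.2°, groundspeed 125.7 kt
Leg 3: desired track 0.6°; wind correction +15.8° → command heading 16.4°, groundspeed 179.5 kt
Leg 4: desired track 76.4°; wind correction +11.6° → command heading 88.0°, groundspeed 122.2 kt
Leg 5: desired track 36.7°; wind correction +17.6° → command heading 54.3°, groundspeed 147.5 kt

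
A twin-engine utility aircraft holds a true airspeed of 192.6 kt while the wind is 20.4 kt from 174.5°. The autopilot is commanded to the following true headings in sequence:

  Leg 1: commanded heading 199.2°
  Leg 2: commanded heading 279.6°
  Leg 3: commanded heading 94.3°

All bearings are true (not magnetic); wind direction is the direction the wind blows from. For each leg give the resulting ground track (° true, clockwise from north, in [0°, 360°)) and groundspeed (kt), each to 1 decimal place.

Leg 1: track=202.0°, groundspeed=174.3 kt
Leg 2: track=285.3°, groundspeed=198.9 kt
Leg 3: track=88.2°, groundspeed=190.2 kt

Leg 1: heading 199.2°; drift +2.8° → track 202.0°, groundspeed 174.3 kt
Leg 2: heading 279.6°; drift +5.7° → track 285.3°, groundspeed 198.9 kt
Leg 3: heading 94.3°; drift -6.1° → track 88.2°, groundspeed 190.2 kt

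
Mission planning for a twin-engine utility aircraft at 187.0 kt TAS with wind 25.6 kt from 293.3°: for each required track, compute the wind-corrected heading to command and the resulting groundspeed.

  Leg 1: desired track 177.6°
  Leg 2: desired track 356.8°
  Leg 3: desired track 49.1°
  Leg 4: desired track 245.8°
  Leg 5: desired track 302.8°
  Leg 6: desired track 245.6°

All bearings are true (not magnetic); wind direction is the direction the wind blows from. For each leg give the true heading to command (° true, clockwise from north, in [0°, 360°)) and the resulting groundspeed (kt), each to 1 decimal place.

Leg 1: desired track 177.6°; wind correction +7.1° → command heading 184.7°, groundspeed 196.7 kt
Leg 2: desired track 356.8°; wind correction -7.0° → command heading 349.8°, groundspeed 174.2 kt
Leg 3: desired track 49.1°; wind correction -7.1° → command heading 42.0°, groundspeed 196.7 kt
Leg 4: desired track 245.8°; wind correction +5.8° → command heading 251.6°, groundspeed 168.7 kt
Leg 5: desired track 302.8°; wind correction -1.3° → command heading 301.5°, groundspeed 161.7 kt
Leg 6: desired track 245.6°; wind correction +5.8° → command heading 251.4°, groundspeed 168.8 kt

Leg 1: heading=184.7°, groundspeed=196.7 kt
Leg 2: heading=349.8°, groundspeed=174.2 kt
Leg 3: heading=42.0°, groundspeed=196.7 kt
Leg 4: heading=251.6°, groundspeed=168.7 kt
Leg 5: heading=301.5°, groundspeed=161.7 kt
Leg 6: heading=251.4°, groundspeed=168.8 kt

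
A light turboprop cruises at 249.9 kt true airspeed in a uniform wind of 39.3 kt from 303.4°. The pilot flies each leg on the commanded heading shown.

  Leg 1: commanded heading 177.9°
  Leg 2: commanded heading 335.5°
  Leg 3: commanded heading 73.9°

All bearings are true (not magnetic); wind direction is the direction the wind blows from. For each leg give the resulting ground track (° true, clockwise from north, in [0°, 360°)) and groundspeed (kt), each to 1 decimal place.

Leg 1: track=171.2°, groundspeed=274.6 kt
Leg 2: track=341.0°, groundspeed=217.6 kt
Leg 3: track=80.1°, groundspeed=277.0 kt

Leg 1: heading 177.9°; drift -6.7° → track 171.2°, groundspeed 274.6 kt
Leg 2: heading 335.5°; drift +5.5° → track 341.0°, groundspeed 217.6 kt
Leg 3: heading 73.9°; drift +6.2° → track 80.1°, groundspeed 277.0 kt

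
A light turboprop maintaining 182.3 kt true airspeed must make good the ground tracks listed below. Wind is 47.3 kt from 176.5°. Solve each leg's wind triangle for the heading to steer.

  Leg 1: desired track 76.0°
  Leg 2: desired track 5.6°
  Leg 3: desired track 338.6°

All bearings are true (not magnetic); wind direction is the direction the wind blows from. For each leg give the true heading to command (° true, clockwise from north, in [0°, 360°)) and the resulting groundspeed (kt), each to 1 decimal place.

Leg 1: desired track 76.0°; wind correction +14.8° → command heading 90.8°, groundspeed 184.9 kt
Leg 2: desired track 5.6°; wind correction +2.4° → command heading 8.0°, groundspeed 228.9 kt
Leg 3: desired track 338.6°; wind correction -4.6° → command heading 334.0°, groundspeed 226.7 kt

Leg 1: heading=90.8°, groundspeed=184.9 kt
Leg 2: heading=8.0°, groundspeed=228.9 kt
Leg 3: heading=334.0°, groundspeed=226.7 kt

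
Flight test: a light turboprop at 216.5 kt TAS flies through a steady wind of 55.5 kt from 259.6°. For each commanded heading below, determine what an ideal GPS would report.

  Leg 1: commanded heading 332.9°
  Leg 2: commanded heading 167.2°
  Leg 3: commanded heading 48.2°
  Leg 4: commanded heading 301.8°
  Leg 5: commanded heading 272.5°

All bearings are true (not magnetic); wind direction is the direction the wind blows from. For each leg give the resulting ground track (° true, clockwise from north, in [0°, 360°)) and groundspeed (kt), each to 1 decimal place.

Leg 1: heading 332.9°; drift +14.8° → track 347.7°, groundspeed 207.5 kt
Leg 2: heading 167.2°; drift -14.2° → track 153.0°, groundspeed 225.7 kt
Leg 3: heading 48.2°; drift +6.3° → track 54.5°, groundspeed 265.5 kt
Leg 4: heading 301.8°; drift +12.0° → track 313.8°, groundspeed 179.3 kt
Leg 5: heading 272.5°; drift +4.4° → track 276.9°, groundspeed 162.9 kt

Leg 1: track=347.7°, groundspeed=207.5 kt
Leg 2: track=153.0°, groundspeed=225.7 kt
Leg 3: track=54.5°, groundspeed=265.5 kt
Leg 4: track=313.8°, groundspeed=179.3 kt
Leg 5: track=276.9°, groundspeed=162.9 kt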